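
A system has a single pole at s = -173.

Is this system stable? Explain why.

Pole at s = -173 is in the left half-plane. Stable.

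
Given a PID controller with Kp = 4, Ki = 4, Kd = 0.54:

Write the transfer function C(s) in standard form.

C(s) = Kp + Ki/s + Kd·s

Substituting values: C(s) = 4 + 4/s + 0.54s = (0.54s² + 4s + 4)/s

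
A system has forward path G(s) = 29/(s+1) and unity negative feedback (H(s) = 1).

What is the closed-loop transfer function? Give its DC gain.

T(s) = G/(1+GH) = [29/(s+1)] / [1 + 29/(s+1)] = 29/(s+1+29) = 29/(s+30). DC gain = 29/30 = 0.9667.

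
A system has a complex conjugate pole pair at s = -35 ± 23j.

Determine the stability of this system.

Real part of poles is -35 (< 0, left half-plane). Stable.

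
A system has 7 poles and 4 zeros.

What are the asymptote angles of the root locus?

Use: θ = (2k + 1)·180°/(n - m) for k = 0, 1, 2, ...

n - m = 7 - 4 = 3. Angles: θk = (2k + 1)·180°/3 = 60°, 180°, 300°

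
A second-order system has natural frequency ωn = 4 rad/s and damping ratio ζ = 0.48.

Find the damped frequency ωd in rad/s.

ωd = ωn√(1 - ζ²) = 4√(1 - 0.48²) = 3.51 rad/s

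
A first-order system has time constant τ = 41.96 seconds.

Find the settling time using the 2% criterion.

For first-order system, 2% settling time ≈ 4τ = 4 × 41.96 = 167.84 s.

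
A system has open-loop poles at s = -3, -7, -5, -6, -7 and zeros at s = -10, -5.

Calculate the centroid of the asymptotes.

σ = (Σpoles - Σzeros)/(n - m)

σ = (Σpoles - Σzeros)/(n - m) = (-28 - (-15))/(5 - 2) = -13/3 = -4.33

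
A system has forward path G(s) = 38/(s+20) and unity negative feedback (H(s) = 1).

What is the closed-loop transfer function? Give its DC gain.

T(s) = G/(1+GH) = [38/(s+20)] / [1 + 38/(s+20)] = 38/(s+20+38) = 38/(s+58). DC gain = 38/58 = 0.6552.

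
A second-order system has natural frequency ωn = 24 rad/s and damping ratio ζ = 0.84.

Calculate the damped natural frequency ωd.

ωd = ωn√(1 - ζ²) = 24√(1 - 0.84²) = 13.02 rad/s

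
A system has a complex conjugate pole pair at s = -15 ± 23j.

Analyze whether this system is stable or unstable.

Real part of poles is -15 (< 0, left half-plane). Stable.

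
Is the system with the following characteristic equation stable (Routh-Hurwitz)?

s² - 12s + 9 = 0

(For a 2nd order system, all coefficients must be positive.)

Coefficients: 1, -12, 9. b=-12 not positive, so system is unstable.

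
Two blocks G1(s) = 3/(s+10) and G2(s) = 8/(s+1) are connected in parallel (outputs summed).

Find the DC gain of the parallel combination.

Parallel: G_eq = G1 + G2. DC gain = G1(0) + G2(0) = 3/10 + 8/1 = 0.3 + 8 = 8.3.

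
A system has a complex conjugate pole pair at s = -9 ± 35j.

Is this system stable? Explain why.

Real part of poles is -9 (< 0, left half-plane). Stable.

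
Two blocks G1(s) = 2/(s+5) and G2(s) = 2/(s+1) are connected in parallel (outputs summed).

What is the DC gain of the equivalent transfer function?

Parallel: G_eq = G1 + G2. DC gain = G1(0) + G2(0) = 2/5 + 2/1 = 0.4 + 2 = 2.4.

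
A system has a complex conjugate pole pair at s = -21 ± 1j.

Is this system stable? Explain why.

Real part of poles is -21 (< 0, left half-plane). Stable.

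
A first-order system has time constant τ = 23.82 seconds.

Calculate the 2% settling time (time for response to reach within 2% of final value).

For first-order system, 2% settling time ≈ 4τ = 4 × 23.82 = 95.28 s.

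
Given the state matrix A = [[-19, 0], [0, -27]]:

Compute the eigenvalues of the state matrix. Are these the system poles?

For diagonal matrix, eigenvalues are diagonal entries: λ₁ = -19, λ₂ = -27. Eigenvalues of A = system poles.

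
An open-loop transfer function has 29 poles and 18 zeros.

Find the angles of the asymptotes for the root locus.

n - m = 29 - 18 = 11. Angles: θk = (2k + 1)·180°/11 = 16.36°, 49.09°, 81.82°, 114.55°, 147.27°, 180°, 212.73°, 245.45°, 278.18°, 310.91°, 343.64°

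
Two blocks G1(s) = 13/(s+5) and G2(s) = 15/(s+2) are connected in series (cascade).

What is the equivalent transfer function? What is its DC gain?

Series: multiply transfer functions. G_eq = 13/(s+5) × 15/(s+2) = 195/((s+5)(s+2)). DC gain = 195/(5×2) = 19.5.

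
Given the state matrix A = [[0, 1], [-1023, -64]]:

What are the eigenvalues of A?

det(A - λI) = λ² - (-64)λ + 1023 = (λ - (-33))(λ - (-31)). Eigenvalues: -33, -31.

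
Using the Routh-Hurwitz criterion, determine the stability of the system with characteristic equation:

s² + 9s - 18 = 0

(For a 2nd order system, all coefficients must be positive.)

Coefficients: 1, 9, -18. c=-18 not positive, so system is unstable.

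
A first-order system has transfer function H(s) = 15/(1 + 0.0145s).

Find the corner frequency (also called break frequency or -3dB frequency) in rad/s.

Corner frequency = 1/τ = 1/0.0145 = 68.966 rad/s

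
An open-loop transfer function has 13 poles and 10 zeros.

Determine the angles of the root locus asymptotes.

n - m = 13 - 10 = 3. Angles: θk = (2k + 1)·180°/3 = 60°, 180°, 300°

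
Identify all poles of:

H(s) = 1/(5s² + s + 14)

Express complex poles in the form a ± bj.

Discriminant = 1² - 4×5×14 = 1 - 280 = -279 < 0, so the poles are a complex conjugate pair s = (-1 ± j√279)/(2×5). Real part = -1/(2×5) = -1/10 = -0.1; imaginary part = ±√279/(2×5) ≈ 1.6703. Poles: s = -0.1 ± 1.6703j.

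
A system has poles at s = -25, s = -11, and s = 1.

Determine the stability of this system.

Pole(s) at s = 1 are not in the left half-plane. System is unstable.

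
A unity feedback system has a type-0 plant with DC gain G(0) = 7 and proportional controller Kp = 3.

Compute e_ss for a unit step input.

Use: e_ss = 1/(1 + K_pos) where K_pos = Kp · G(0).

K_pos = Kp · G(0) = 3 × 7 = 21. e_ss = 1/(1 + 21) = 0.0455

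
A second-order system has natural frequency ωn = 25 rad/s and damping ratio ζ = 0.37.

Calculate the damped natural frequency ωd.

ωd = ωn√(1 - ζ²) = 25√(1 - 0.37²) = 23.23 rad/s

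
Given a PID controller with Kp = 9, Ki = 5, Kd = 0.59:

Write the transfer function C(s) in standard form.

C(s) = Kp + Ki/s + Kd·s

Substituting values: C(s) = 9 + 5/s + 0.59s = (0.59s² + 9s + 5)/s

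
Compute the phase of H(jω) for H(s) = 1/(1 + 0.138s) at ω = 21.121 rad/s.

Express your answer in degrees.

Phase = -arctan(ωτ) = -arctan(21.121 × 0.138) = -71.1°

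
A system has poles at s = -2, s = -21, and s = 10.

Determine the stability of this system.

Pole(s) at s = 10 are not in the left half-plane. System is unstable.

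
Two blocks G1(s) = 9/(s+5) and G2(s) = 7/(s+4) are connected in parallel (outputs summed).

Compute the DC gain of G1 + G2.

Parallel: G_eq = G1 + G2. DC gain = G1(0) + G2(0) = 9/5 + 7/4 = 1.8 + 1.75 = 3.55.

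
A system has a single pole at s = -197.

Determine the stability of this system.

Pole at s = -197 is in the left half-plane. Stable.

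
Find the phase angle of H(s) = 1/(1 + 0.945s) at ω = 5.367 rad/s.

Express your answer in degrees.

Phase = -arctan(ωτ) = -arctan(5.367 × 0.945) = -78.8°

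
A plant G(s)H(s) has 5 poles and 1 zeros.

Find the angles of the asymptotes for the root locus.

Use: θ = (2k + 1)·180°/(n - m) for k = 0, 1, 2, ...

n - m = 5 - 1 = 4. Angles: θk = (2k + 1)·180°/4 = 45°, 135°, 225°, 315°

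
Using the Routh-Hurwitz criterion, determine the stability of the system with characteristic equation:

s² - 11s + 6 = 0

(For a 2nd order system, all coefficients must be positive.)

Coefficients: 1, -11, 6. b=-11 not positive, so system is unstable.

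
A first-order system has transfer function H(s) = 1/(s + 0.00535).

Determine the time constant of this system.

For H(s) = 1/(s + 1/τ), the pole is at -1/τ = -0.00535, so τ = 1/0.00535 = 186.9 s.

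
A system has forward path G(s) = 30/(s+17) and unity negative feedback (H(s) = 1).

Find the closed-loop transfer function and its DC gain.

T(s) = G/(1+GH) = [30/(s+17)] / [1 + 30/(s+17)] = 30/(s+17+30) = 30/(s+47). DC gain = 30/47 = 0.6383.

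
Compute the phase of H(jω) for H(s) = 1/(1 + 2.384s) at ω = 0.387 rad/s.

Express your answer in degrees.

Phase = -arctan(ωτ) = -arctan(0.387 × 2.384) = -42.7°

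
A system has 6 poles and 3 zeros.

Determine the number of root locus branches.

Root locus has n branches where n = number of poles = 6.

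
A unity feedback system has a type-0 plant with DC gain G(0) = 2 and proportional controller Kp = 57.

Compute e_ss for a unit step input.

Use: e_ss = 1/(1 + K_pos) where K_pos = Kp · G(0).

K_pos = Kp · G(0) = 57 × 2 = 114. e_ss = 1/(1 + 114) = 0.0087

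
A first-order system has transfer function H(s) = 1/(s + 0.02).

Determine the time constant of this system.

For H(s) = 1/(s + 1/τ), the pole is at -1/τ = -0.02, so τ = 1/0.02 = 50 s.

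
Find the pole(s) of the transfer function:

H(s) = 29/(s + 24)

Pole is where denominator = 0: s + 24 = 0, so s = -24.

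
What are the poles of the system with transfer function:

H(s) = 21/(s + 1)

Pole is where denominator = 0: s + 1 = 0, so s = -1.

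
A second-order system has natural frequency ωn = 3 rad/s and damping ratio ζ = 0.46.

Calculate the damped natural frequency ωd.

ωd = ωn√(1 - ζ²) = 3√(1 - 0.46²) = 2.66 rad/s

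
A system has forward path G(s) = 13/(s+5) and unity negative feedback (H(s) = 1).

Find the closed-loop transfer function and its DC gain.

T(s) = G/(1+GH) = [13/(s+5)] / [1 + 13/(s+5)] = 13/(s+5+13) = 13/(s+18). DC gain = 13/18 = 0.7222.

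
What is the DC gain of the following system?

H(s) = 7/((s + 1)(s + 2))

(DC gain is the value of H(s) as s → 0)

DC gain = H(0) = 7/(1 × 2) = 7/2 = 3.5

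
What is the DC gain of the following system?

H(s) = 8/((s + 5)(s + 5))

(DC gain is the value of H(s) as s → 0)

DC gain = H(0) = 8/(5 × 5) = 8/25 = 0.32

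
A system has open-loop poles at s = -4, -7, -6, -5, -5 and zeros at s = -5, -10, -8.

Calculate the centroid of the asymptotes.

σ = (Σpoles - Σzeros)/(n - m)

σ = (Σpoles - Σzeros)/(n - m) = (-27 - (-23))/(5 - 3) = -4/2 = -2.0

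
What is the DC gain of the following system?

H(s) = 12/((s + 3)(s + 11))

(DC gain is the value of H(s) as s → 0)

DC gain = H(0) = 12/(3 × 11) = 12/33 = 0.3636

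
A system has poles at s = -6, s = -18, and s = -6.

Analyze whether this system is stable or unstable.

All poles are in the left half-plane. System is stable.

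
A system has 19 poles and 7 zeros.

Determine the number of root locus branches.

Root locus has n branches where n = number of poles = 19.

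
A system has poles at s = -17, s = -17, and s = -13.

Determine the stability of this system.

All poles are in the left half-plane. System is stable.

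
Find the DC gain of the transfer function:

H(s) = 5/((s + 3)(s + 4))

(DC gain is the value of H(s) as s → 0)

DC gain = H(0) = 5/(3 × 4) = 5/12 = 0.4167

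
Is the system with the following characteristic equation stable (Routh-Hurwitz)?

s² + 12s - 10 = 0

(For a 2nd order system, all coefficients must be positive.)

Coefficients: 1, 12, -10. c=-10 not positive, so system is unstable.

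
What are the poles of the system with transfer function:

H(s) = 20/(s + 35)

Pole is where denominator = 0: s + 35 = 0, so s = -35.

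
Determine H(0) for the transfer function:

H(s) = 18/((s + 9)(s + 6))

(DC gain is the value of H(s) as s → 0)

DC gain = H(0) = 18/(9 × 6) = 18/54 = 0.3333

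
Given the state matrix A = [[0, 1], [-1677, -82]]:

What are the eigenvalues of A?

det(A - λI) = λ² - (-82)λ + 1677 = (λ - (-43))(λ - (-39)). Eigenvalues: -43, -39.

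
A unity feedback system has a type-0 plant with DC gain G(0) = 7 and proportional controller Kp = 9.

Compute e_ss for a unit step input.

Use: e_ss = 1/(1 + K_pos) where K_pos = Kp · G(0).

K_pos = Kp · G(0) = 9 × 7 = 63. e_ss = 1/(1 + 63) = 0.015625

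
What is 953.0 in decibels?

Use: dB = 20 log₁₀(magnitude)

dB = 20 log₁₀(953.0) = 59.6 dB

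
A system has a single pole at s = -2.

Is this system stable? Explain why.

Pole at s = -2 is in the left half-plane. Stable.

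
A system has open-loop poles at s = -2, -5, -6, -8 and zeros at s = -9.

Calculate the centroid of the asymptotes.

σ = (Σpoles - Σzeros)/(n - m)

σ = (Σpoles - Σzeros)/(n - m) = (-21 - (-9))/(4 - 1) = -12/3 = -4.0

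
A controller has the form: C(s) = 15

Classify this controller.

This is a Proportional (P) controller.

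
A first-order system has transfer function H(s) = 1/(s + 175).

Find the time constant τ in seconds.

For H(s) = 1/(s + 1/τ), the pole is at -1/τ = -175, so τ = 1/175 = 0.0057 s.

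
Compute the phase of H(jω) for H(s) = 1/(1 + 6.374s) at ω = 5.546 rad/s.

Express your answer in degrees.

Phase = -arctan(ωτ) = -arctan(5.546 × 6.374) = -88.4°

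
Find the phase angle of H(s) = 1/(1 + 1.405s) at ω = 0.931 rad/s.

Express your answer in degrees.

Phase = -arctan(ωτ) = -arctan(0.931 × 1.405) = -52.6°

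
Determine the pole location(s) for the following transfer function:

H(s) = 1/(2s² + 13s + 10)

Discriminant = 13² - 4×2×10 = 169 - 80 = 89 > 0, so two distinct real poles. Using quadratic formula: s = (-13 ± √89)/(2×2) = (-13 ± √89)/4, with √89 ≈ 9.4340. s₁ ≈ -0.8915, s₂ ≈ -5.6085. Poles: s₁ = -0.8915, s₂ = -5.6085.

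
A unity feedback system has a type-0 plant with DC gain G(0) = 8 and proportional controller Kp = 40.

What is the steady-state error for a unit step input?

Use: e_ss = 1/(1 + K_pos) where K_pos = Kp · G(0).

K_pos = Kp · G(0) = 40 × 8 = 320. e_ss = 1/(1 + 320) = 0.0031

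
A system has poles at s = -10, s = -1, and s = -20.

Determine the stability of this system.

All poles are in the left half-plane. System is stable.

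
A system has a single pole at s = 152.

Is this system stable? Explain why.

Pole at s = 152 is in the right half-plane. Unstable.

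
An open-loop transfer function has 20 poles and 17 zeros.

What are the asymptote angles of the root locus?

n - m = 20 - 17 = 3. Angles: θk = (2k + 1)·180°/3 = 60°, 180°, 300°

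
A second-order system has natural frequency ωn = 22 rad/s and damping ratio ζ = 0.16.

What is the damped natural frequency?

ωd = ωn√(1 - ζ²) = 22√(1 - 0.16²) = 21.72 rad/s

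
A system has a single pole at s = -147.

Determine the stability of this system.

Pole at s = -147 is in the left half-plane. Stable.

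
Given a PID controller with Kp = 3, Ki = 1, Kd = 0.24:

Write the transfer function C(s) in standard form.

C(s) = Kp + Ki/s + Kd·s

Substituting values: C(s) = 3 + 1/s + 0.24s = (0.24s² + 3s + 1)/s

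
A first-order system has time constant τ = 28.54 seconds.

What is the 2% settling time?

For first-order system, 2% settling time ≈ 4τ = 4 × 28.54 = 114.16 s.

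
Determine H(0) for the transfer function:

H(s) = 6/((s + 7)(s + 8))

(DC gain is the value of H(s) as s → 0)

DC gain = H(0) = 6/(7 × 8) = 6/56 = 0.1071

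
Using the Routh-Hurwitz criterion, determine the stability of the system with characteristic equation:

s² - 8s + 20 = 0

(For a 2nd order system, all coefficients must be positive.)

Coefficients: 1, -8, 20. b=-8 not positive, so system is unstable.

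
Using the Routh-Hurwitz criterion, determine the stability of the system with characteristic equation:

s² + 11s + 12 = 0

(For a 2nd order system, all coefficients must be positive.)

Coefficients: 1, 11, 12. All positive, so system is stable.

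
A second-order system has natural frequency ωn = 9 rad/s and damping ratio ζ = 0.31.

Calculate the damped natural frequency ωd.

ωd = ωn√(1 - ζ²) = 9√(1 - 0.31²) = 8.56 rad/s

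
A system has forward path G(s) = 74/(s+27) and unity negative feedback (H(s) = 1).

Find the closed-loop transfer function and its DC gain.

T(s) = G/(1+GH) = [74/(s+27)] / [1 + 74/(s+27)] = 74/(s+27+74) = 74/(s+101). DC gain = 74/101 = 0.7327.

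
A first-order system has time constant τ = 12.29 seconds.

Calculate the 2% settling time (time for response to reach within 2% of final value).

For first-order system, 2% settling time ≈ 4τ = 4 × 12.29 = 49.16 s.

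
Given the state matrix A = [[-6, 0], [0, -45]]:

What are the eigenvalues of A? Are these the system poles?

For diagonal matrix, eigenvalues are diagonal entries: λ₁ = -6, λ₂ = -45. Eigenvalues of A = system poles.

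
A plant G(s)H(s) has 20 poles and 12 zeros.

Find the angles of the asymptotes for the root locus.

n - m = 20 - 12 = 8. Angles: θk = (2k + 1)·180°/8 = 22.5°, 67.5°, 112.5°, 157.5°, 202.5°, 247.5°, 292.5°, 337.5°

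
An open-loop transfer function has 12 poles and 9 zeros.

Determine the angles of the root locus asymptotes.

n - m = 12 - 9 = 3. Angles: θk = (2k + 1)·180°/3 = 60°, 180°, 300°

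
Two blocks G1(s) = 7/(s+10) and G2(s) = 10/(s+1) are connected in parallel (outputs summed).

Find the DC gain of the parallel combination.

Parallel: G_eq = G1 + G2. DC gain = G1(0) + G2(0) = 7/10 + 10/1 = 0.7 + 10 = 10.7.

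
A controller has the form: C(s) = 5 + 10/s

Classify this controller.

This is a Proportional-Integral (PI) controller.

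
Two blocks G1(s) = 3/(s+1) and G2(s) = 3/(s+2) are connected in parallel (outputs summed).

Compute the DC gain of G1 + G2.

Parallel: G_eq = G1 + G2. DC gain = G1(0) + G2(0) = 3/1 + 3/2 = 3 + 1.5 = 4.5.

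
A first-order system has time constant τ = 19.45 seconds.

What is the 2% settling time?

For first-order system, 2% settling time ≈ 4τ = 4 × 19.45 = 77.8 s.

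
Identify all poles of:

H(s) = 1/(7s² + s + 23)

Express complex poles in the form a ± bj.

Discriminant = 1² - 4×7×23 = 1 - 644 = -643 < 0, so the poles are a complex conjugate pair s = (-1 ± j√643)/(2×7). Real part = -1/(2×7) = -1/14 ≈ -0.0714; imaginary part = ±√643/(2×7) ≈ 1.8112. Poles: s = -0.0714 ± 1.8112j.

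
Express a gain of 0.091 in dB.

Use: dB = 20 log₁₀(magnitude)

dB = 20 log₁₀(0.091) = -20.8 dB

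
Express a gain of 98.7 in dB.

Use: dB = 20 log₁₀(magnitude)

dB = 20 log₁₀(98.7) = 39.9 dB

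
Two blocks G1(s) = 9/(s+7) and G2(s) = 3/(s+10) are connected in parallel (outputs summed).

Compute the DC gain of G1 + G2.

Parallel: G_eq = G1 + G2. DC gain = G1(0) + G2(0) = 9/7 + 3/10 = 1.2857 + 0.3 = 1.5857.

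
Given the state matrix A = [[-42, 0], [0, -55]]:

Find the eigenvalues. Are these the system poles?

For diagonal matrix, eigenvalues are diagonal entries: λ₁ = -42, λ₂ = -55. Eigenvalues of A = system poles.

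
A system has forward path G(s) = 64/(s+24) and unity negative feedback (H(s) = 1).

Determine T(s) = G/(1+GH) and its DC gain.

T(s) = G/(1+GH) = [64/(s+24)] / [1 + 64/(s+24)] = 64/(s+24+64) = 64/(s+88). DC gain = 64/88 = 0.7273.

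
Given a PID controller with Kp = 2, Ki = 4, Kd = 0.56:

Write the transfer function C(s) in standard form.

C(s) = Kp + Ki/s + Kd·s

Substituting values: C(s) = 2 + 4/s + 0.56s = (0.56s² + 2s + 4)/s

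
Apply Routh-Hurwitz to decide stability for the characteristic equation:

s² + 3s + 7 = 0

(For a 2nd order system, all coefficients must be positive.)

Coefficients: 1, 3, 7. All positive, so system is stable.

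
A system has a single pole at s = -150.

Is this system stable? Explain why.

Pole at s = -150 is in the left half-plane. Stable.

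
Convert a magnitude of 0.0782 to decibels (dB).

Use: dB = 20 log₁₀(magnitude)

dB = 20 log₁₀(0.0782) = -22.1 dB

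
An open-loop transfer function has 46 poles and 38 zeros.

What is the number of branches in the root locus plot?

Root locus has n branches where n = number of poles = 46.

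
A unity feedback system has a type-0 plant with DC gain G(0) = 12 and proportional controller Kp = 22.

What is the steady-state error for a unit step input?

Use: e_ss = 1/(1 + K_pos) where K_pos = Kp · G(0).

K_pos = Kp · G(0) = 22 × 12 = 264. e_ss = 1/(1 + 264) = 0.0038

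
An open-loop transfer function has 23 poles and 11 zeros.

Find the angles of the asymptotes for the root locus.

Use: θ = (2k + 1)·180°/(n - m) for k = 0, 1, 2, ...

n - m = 23 - 11 = 12. Angles: θk = (2k + 1)·180°/12 = 15°, 45°, 75°, 105°, 135°, 165°, 195°, 225°, 255°, 285°, 315°, 345°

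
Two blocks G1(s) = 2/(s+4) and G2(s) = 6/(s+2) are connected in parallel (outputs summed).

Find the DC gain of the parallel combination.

Parallel: G_eq = G1 + G2. DC gain = G1(0) + G2(0) = 2/4 + 6/2 = 0.5 + 3 = 3.5.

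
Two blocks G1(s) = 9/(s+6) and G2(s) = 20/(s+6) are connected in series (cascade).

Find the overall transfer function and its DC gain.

Series: multiply transfer functions. G_eq = 9/(s+6) × 20/(s+6) = 180/((s+6)(s+6)). DC gain = 180/(6×6) = 5.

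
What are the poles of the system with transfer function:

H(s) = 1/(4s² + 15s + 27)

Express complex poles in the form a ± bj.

Discriminant = 15² - 4×4×27 = 225 - 432 = -207 < 0, so the poles are a complex conjugate pair s = (-15 ± j√207)/(2×4). Real part = -15/(2×4) = -15/8 = -1.875; imaginary part = ±√207/(2×4) ≈ 1.7984. Poles: s = -1.875 ± 1.7984j.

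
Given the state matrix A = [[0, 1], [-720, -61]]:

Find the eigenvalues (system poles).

det(A - λI) = λ² - (-61)λ + 720 = (λ - (-16))(λ - (-45)). Eigenvalues: -16, -45.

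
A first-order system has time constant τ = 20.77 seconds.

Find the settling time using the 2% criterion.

For first-order system, 2% settling time ≈ 4τ = 4 × 20.77 = 83.08 s.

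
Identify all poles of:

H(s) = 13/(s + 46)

Pole is where denominator = 0: s + 46 = 0, so s = -46.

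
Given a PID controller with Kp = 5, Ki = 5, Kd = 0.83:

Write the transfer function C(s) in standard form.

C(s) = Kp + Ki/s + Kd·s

Substituting values: C(s) = 5 + 5/s + 0.83s = (0.83s² + 5s + 5)/s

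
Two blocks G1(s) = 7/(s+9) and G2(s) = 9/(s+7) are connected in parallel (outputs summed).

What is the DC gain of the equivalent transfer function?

Parallel: G_eq = G1 + G2. DC gain = G1(0) + G2(0) = 7/9 + 9/7 = 0.7778 + 1.2857 = 2.0635.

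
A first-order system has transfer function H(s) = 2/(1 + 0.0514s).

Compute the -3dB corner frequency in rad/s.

Corner frequency = 1/τ = 1/0.0514 = 19.455 rad/s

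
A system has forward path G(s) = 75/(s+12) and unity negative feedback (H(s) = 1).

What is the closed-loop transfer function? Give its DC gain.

T(s) = G/(1+GH) = [75/(s+12)] / [1 + 75/(s+12)] = 75/(s+12+75) = 75/(s+87). DC gain = 75/87 = 0.8621.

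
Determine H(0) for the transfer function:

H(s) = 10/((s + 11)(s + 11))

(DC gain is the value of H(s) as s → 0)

DC gain = H(0) = 10/(11 × 11) = 10/121 = 0.0826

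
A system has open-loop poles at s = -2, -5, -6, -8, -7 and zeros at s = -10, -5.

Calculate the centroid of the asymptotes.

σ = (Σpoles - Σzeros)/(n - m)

σ = (Σpoles - Σzeros)/(n - m) = (-28 - (-15))/(5 - 2) = -13/3 = -4.33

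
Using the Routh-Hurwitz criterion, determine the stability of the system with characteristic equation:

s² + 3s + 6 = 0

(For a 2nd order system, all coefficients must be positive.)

Coefficients: 1, 3, 6. All positive, so system is stable.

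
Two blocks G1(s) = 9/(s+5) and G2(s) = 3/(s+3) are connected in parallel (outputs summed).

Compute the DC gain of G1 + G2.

Parallel: G_eq = G1 + G2. DC gain = G1(0) + G2(0) = 9/5 + 3/3 = 1.8 + 1 = 2.8.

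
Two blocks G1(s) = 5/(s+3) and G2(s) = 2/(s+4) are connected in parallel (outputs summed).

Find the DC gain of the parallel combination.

Parallel: G_eq = G1 + G2. DC gain = G1(0) + G2(0) = 5/3 + 2/4 = 1.6667 + 0.5 = 2.1667.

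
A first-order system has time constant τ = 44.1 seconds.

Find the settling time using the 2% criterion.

For first-order system, 2% settling time ≈ 4τ = 4 × 44.1 = 176.4 s.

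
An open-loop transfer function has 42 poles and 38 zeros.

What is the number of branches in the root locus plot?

Root locus has n branches where n = number of poles = 42.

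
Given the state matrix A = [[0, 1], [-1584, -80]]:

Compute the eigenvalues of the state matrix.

det(A - λI) = λ² - (-80)λ + 1584 = (λ - (-36))(λ - (-44)). Eigenvalues: -36, -44.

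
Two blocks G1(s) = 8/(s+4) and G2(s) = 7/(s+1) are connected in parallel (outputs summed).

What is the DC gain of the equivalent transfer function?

Parallel: G_eq = G1 + G2. DC gain = G1(0) + G2(0) = 8/4 + 7/1 = 2 + 7 = 9.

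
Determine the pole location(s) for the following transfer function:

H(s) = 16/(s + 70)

Pole is where denominator = 0: s + 70 = 0, so s = -70.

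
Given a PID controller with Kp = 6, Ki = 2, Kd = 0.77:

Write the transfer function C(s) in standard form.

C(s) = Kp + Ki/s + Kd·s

Substituting values: C(s) = 6 + 2/s + 0.77s = (0.77s² + 6s + 2)/s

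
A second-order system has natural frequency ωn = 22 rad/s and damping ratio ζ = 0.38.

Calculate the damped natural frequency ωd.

ωd = ωn√(1 - ζ²) = 22√(1 - 0.38²) = 20.35 rad/s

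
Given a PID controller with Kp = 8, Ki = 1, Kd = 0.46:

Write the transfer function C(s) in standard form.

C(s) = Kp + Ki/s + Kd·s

Substituting values: C(s) = 8 + 1/s + 0.46s = (0.46s² + 8s + 1)/s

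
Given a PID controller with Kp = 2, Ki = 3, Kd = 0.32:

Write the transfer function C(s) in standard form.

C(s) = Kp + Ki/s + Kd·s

Substituting values: C(s) = 2 + 3/s + 0.32s = (0.32s² + 2s + 3)/s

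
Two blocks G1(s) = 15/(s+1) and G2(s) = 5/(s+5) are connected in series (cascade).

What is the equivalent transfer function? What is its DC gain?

Series: multiply transfer functions. G_eq = 15/(s+1) × 5/(s+5) = 75/((s+1)(s+5)). DC gain = 75/(1×5) = 15.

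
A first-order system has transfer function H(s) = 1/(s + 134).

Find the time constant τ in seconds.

For H(s) = 1/(s + 1/τ), the pole is at -1/τ = -134, so τ = 1/134 = 0.0075 s.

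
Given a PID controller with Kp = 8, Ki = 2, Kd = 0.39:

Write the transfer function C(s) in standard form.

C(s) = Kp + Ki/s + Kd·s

Substituting values: C(s) = 8 + 2/s + 0.39s = (0.39s² + 8s + 2)/s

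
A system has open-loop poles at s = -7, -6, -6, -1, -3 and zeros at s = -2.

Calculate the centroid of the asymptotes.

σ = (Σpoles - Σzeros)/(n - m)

σ = (Σpoles - Σzeros)/(n - m) = (-23 - (-2))/(5 - 1) = -21/4 = -5.25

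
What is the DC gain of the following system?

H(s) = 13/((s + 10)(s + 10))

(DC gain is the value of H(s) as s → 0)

DC gain = H(0) = 13/(10 × 10) = 13/100 = 0.13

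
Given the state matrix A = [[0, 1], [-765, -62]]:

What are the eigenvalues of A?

det(A - λI) = λ² - (-62)λ + 765 = (λ - (-17))(λ - (-45)). Eigenvalues: -17, -45.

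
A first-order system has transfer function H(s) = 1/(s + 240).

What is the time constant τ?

For H(s) = 1/(s + 1/τ), the pole is at -1/τ = -240, so τ = 1/240 = 0.0042 s.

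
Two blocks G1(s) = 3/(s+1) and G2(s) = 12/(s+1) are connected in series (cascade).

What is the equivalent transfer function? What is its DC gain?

Series: multiply transfer functions. G_eq = 3/(s+1) × 12/(s+1) = 36/((s+1)(s+1)). DC gain = 36/(1×1) = 36.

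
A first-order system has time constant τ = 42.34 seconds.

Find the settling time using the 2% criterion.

For first-order system, 2% settling time ≈ 4τ = 4 × 42.34 = 169.36 s.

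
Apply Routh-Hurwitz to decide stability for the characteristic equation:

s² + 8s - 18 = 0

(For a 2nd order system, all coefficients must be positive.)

Coefficients: 1, 8, -18. c=-18 not positive, so system is unstable.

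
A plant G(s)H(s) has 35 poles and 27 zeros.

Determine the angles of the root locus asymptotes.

n - m = 35 - 27 = 8. Angles: θk = (2k + 1)·180°/8 = 22.5°, 67.5°, 112.5°, 157.5°, 202.5°, 247.5°, 292.5°, 337.5°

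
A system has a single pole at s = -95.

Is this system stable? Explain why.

Pole at s = -95 is in the left half-plane. Stable.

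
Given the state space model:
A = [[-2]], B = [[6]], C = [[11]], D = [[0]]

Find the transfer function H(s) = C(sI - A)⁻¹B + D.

(sI - A)⁻¹ = 1/(s + 2). H(s) = 11 × 6/(s + 2) + 0 = 66/(s + 2).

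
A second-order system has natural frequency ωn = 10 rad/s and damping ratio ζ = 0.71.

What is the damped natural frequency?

ωd = ωn√(1 - ζ²) = 10√(1 - 0.71²) = 7.04 rad/s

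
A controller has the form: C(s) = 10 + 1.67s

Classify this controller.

This is a Proportional-Derivative (PD) controller.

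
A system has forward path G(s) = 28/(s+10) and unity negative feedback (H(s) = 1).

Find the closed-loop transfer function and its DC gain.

T(s) = G/(1+GH) = [28/(s+10)] / [1 + 28/(s+10)] = 28/(s+10+28) = 28/(s+38). DC gain = 28/38 = 0.7368.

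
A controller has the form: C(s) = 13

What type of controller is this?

This is a Proportional (P) controller.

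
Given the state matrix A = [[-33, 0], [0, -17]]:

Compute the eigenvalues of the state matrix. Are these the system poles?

For diagonal matrix, eigenvalues are diagonal entries: λ₁ = -33, λ₂ = -17. Eigenvalues of A = system poles.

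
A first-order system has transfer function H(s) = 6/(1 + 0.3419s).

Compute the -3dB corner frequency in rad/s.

Corner frequency = 1/τ = 1/0.3419 = 2.925 rad/s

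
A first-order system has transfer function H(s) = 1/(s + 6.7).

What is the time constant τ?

For H(s) = 1/(s + 1/τ), the pole is at -1/τ = -6.7, so τ = 1/6.7 = 0.1493 s.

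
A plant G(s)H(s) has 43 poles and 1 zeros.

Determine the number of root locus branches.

Root locus has n branches where n = number of poles = 43.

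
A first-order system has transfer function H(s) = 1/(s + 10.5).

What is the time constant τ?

For H(s) = 1/(s + 1/τ), the pole is at -1/τ = -10.5, so τ = 1/10.5 = 0.0952 s.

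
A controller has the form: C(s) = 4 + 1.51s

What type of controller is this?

This is a Proportional-Derivative (PD) controller.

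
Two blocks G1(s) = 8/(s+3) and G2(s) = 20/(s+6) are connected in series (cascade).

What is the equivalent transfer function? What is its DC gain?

Series: multiply transfer functions. G_eq = 8/(s+3) × 20/(s+6) = 160/((s+3)(s+6)). DC gain = 160/(3×6) = 8.8889.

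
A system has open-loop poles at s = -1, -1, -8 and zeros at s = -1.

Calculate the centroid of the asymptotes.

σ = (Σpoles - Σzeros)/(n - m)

σ = (Σpoles - Σzeros)/(n - m) = (-10 - (-1))/(3 - 1) = -9/2 = -4.5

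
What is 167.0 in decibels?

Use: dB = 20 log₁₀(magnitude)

dB = 20 log₁₀(167.0) = 44.5 dB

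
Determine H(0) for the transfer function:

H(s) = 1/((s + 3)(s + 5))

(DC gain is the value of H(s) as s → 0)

DC gain = H(0) = 1/(3 × 5) = 1/15 = 0.0667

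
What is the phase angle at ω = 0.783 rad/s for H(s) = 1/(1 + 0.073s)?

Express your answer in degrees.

Phase = -arctan(ωτ) = -arctan(0.783 × 0.073) = -3.3°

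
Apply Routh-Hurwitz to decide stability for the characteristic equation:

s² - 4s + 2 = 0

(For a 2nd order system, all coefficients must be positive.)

Coefficients: 1, -4, 2. b=-4 not positive, so system is unstable.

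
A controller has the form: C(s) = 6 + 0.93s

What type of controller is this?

This is a Proportional-Derivative (PD) controller.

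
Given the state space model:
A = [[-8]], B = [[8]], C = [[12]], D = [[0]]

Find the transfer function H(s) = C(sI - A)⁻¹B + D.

(sI - A)⁻¹ = 1/(s + 8). H(s) = 12 × 8/(s + 8) + 0 = 96/(s + 8).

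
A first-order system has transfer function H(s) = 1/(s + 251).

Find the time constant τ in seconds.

For H(s) = 1/(s + 1/τ), the pole is at -1/τ = -251, so τ = 1/251 = 0.0040 s.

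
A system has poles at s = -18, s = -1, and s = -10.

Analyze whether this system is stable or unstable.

All poles are in the left half-plane. System is stable.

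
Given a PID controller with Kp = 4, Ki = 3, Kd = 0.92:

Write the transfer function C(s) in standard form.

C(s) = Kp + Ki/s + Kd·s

Substituting values: C(s) = 4 + 3/s + 0.92s = (0.92s² + 4s + 3)/s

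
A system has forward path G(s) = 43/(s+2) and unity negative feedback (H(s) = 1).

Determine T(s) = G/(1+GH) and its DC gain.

T(s) = G/(1+GH) = [43/(s+2)] / [1 + 43/(s+2)] = 43/(s+2+43) = 43/(s+45). DC gain = 43/45 = 0.9556.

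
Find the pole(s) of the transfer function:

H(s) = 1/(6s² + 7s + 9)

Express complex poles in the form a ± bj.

Discriminant = 7² - 4×6×9 = 49 - 216 = -167 < 0, so the poles are a complex conjugate pair s = (-7 ± j√167)/(2×6). Real part = -7/(2×6) = -7/12 ≈ -0.5833; imaginary part = ±√167/(2×6) ≈ 1.0769. Poles: s = -0.5833 ± 1.0769j.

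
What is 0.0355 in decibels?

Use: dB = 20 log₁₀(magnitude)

dB = 20 log₁₀(0.0355) = -29.0 dB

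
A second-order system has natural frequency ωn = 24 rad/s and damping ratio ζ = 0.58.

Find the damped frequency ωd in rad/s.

ωd = ωn√(1 - ζ²) = 24√(1 - 0.58²) = 19.55 rad/s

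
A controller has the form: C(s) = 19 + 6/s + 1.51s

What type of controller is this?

This is a Proportional-Integral-Derivative (PID) controller.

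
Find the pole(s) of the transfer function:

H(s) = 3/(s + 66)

Pole is where denominator = 0: s + 66 = 0, so s = -66.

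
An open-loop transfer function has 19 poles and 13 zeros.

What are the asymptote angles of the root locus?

n - m = 19 - 13 = 6. Angles: θk = (2k + 1)·180°/6 = 30°, 90°, 150°, 210°, 270°, 330°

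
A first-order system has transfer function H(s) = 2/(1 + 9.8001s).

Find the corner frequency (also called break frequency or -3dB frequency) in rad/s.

Corner frequency = 1/τ = 1/9.8001 = 0.102 rad/s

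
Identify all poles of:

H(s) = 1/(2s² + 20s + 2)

Discriminant = 20² - 4×2×2 = 400 - 16 = 384 > 0, so two distinct real poles. Using quadratic formula: s = (-20 ± √384)/(2×2) = (-20 ± √384)/4, with √384 ≈ 19.5959. s₁ ≈ -0.1010, s₂ ≈ -9.8990. Poles: s₁ = -0.1010, s₂ = -9.8990.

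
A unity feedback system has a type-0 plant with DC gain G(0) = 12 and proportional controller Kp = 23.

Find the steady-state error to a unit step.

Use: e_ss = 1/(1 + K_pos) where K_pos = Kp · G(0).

K_pos = Kp · G(0) = 23 × 12 = 276. e_ss = 1/(1 + 276) = 0.0036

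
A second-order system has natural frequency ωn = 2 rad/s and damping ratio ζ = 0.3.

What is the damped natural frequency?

ωd = ωn√(1 - ζ²) = 2√(1 - 0.3²) = 1.91 rad/s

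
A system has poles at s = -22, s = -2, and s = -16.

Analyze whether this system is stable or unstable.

All poles are in the left half-plane. System is stable.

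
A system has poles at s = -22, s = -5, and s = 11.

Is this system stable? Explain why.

Pole(s) at s = 11 are not in the left half-plane. System is unstable.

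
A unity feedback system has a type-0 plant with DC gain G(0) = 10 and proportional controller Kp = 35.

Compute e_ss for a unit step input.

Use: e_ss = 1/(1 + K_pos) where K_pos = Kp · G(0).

K_pos = Kp · G(0) = 35 × 10 = 350. e_ss = 1/(1 + 350) = 0.0028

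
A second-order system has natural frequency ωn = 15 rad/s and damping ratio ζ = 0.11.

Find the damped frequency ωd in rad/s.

ωd = ωn√(1 - ζ²) = 15√(1 - 0.11²) = 14.91 rad/s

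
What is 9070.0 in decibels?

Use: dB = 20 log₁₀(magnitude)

dB = 20 log₁₀(9070.0) = 79.2 dB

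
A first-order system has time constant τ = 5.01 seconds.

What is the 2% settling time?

For first-order system, 2% settling time ≈ 4τ = 4 × 5.01 = 20.04 s.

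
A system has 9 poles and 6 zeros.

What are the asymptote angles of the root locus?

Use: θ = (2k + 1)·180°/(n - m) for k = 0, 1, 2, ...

n - m = 9 - 6 = 3. Angles: θk = (2k + 1)·180°/3 = 60°, 180°, 300°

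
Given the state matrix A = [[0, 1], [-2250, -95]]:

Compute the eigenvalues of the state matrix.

det(A - λI) = λ² - (-95)λ + 2250 = (λ - (-45))(λ - (-50)). Eigenvalues: -45, -50.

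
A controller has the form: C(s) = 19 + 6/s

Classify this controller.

This is a Proportional-Integral (PI) controller.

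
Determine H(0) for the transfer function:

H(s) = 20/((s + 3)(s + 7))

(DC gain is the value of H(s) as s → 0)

DC gain = H(0) = 20/(3 × 7) = 20/21 = 0.9524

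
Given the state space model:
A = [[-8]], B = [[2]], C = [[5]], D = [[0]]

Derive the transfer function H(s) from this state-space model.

(sI - A)⁻¹ = 1/(s + 8). H(s) = 5 × 2/(s + 8) + 0 = 10/(s + 8).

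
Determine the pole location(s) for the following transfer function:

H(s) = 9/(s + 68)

Pole is where denominator = 0: s + 68 = 0, so s = -68.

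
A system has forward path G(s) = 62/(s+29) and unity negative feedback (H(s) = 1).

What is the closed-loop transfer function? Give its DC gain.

T(s) = G/(1+GH) = [62/(s+29)] / [1 + 62/(s+29)] = 62/(s+29+62) = 62/(s+91). DC gain = 62/91 = 0.6813.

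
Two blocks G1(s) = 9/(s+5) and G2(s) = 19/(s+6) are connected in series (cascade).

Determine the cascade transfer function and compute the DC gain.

Series: multiply transfer functions. G_eq = 9/(s+5) × 19/(s+6) = 171/((s+5)(s+6)). DC gain = 171/(5×6) = 5.7.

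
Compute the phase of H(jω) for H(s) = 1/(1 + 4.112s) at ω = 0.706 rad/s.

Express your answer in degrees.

Phase = -arctan(ωτ) = -arctan(0.706 × 4.112) = -71.0°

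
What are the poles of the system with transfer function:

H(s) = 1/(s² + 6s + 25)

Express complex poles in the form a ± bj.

Discriminant = 6² - 4×1×25 = 36 - 100 = -64 < 0, so the poles are a complex conjugate pair s = (-6 ± j√64)/(2×1). Real part = -6/(2×1) = -6/2 = -3; imaginary part = ±√64/(2×1) = 8/2 = 4. Poles: s = -3 ± 4j.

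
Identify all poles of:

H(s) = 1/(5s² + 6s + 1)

Discriminant = 6² - 4×5×1 = 36 - 20 = 16 > 0, so two distinct real poles. Using quadratic formula: s = (-6 ± √16)/(2×5) = (-6 ± √16)/10, with √16 = 4. s₁ = -2/10 = -0.2, s₂ = -10/10 = -1. Poles: s₁ = -0.2, s₂ = -1.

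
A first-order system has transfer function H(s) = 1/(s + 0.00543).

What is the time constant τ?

For H(s) = 1/(s + 1/τ), the pole is at -1/τ = -0.00543, so τ = 1/0.00543 = 184.2 s.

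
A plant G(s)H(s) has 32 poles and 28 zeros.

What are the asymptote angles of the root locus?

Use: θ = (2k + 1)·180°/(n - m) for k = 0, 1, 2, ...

n - m = 32 - 28 = 4. Angles: θk = (2k + 1)·180°/4 = 45°, 135°, 225°, 315°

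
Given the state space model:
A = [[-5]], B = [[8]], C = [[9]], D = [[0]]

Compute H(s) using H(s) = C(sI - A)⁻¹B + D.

(sI - A)⁻¹ = 1/(s + 5). H(s) = 9 × 8/(s + 5) + 0 = 72/(s + 5).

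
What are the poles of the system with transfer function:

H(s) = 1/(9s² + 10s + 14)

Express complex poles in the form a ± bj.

Discriminant = 10² - 4×9×14 = 100 - 504 = -404 < 0, so the poles are a complex conjugate pair s = (-10 ± j√404)/(2×9). Real part = -10/(2×9) = -10/18 ≈ -0.5556; imaginary part = ±√404/(2×9) ≈ 1.1167. Poles: s = -0.5556 ± 1.1167j.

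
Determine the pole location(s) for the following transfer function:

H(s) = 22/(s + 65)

Pole is where denominator = 0: s + 65 = 0, so s = -65.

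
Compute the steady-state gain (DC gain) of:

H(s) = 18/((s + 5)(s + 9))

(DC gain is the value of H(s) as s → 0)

DC gain = H(0) = 18/(5 × 9) = 18/45 = 0.4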